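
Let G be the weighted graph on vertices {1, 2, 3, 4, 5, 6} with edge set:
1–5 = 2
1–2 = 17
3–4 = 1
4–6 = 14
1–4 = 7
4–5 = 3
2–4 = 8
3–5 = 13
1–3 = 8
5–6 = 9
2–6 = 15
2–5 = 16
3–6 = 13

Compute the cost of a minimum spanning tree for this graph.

Kruskal's algorithm — process edges by increasing weight (ties by edge label):
3–4 (1): add — endpoints in different components.
1–5 (2): add — endpoints in different components.
4–5 (3): add — endpoints in different components.
1–4 (7): skip — 1 and 4 already connected.
1–3 (8): skip — 1 and 3 already connected.
2–4 (8): add — endpoints in different components.
5–6 (9): add — endpoints in different components.
MST edges: 3–4, 1–5, 4–5, 2–4, 5–6; total weight 1+2+3+8+9 = 23.

23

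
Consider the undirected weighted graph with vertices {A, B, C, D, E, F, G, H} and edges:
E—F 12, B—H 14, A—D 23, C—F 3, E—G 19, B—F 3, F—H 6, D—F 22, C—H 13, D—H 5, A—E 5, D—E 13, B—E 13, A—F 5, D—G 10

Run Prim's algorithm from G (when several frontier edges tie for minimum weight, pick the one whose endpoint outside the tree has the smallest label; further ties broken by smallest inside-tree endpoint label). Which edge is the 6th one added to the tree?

Grow the tree from G using Prim:
Step 1: cheapest edge leaving the tree is D—G (10); add D.
Step 2: cheapest edge leaving the tree is D—H (5); add H.
Step 3: cheapest edge leaving the tree is F—H (6); add F.
Step 4: cheapest edge leaving the tree is B—F (3); add B.
Step 5: cheapest edge leaving the tree is C—F (3); add C.
Step 6: cheapest edge leaving the tree is A—F (5); add A.
Step 7: cheapest edge leaving the tree is A—E (5); add E.
The 6th edge added is A—F.

A-F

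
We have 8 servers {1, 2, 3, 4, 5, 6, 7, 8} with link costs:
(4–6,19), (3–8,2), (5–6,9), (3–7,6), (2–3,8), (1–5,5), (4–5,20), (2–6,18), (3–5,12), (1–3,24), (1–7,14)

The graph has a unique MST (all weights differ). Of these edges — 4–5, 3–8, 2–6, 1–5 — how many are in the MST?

2

Kruskal: consider edges lightest-first.
3–8 (2): add — endpoints in different components.
1–5 (5): add — endpoints in different components.
3–7 (6): add — endpoints in different components.
2–3 (8): add — endpoints in different components.
5–6 (9): add — endpoints in different components.
3–5 (12): add — endpoints in different components.
1–7 (14): skip — 1 and 7 already connected.
2–6 (18): skip — 2 and 6 already connected.
4–6 (19): add — endpoints in different components.
MST edge set: {3–8, 1–5, 3–7, 2–3, 5–6, 3–5, 4–6}.
Of the listed edges, {3–8, 1–5} are in the MST → 2.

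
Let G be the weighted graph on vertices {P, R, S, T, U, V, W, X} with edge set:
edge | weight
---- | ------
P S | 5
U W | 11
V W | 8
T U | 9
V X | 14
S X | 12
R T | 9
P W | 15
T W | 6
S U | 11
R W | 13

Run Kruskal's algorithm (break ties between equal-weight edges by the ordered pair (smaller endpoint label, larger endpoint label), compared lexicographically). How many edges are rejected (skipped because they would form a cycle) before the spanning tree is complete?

1

Kruskal's algorithm — process edges by increasing weight (ties by edge label):
P S (5): add — endpoints in different components.
T W (6): add — endpoints in different components.
V W (8): add — endpoints in different components.
R T (9): add — endpoints in different components.
T U (9): add — endpoints in different components.
S U (11): add — endpoints in different components.
U W (11): skip — U and W already connected.
S X (12): add — endpoints in different components.
Edges rejected before the tree was complete: 1.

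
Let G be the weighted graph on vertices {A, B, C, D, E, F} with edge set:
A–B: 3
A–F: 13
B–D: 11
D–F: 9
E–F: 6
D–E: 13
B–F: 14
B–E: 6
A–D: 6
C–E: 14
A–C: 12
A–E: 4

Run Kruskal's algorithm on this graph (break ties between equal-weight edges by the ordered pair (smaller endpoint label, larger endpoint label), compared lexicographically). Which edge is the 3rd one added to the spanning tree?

Kruskal's algorithm — process edges by increasing weight (ties by edge label):
A–B (3): add — endpoints in different components.
A–E (4): add — endpoints in different components.
A–D (6): add — endpoints in different components.
B–E (6): skip — B and E already connected.
E–F (6): add — endpoints in different components.
D–F (9): skip — D and F already connected.
B–D (11): skip — B and D already connected.
A–C (12): add — endpoints in different components.
The 3rd edge added is A–D.

A-D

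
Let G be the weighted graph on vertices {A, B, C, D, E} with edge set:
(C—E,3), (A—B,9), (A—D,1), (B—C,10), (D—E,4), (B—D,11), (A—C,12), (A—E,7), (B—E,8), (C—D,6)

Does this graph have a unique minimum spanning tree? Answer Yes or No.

Kruskal's algorithm — process edges by increasing weight (ties by edge label):
A—D (1): add — endpoints in different components.
C—E (3): add — endpoints in different components.
D—E (4): add — endpoints in different components.
C—D (6): skip — C and D already connected.
A—E (7): skip — A and E already connected.
B—E (8): add — endpoints in different components.
Every non-tree edge has weight strictly greater than the heaviest edge on the tree path between its endpoints, so the MST is unique.

Yes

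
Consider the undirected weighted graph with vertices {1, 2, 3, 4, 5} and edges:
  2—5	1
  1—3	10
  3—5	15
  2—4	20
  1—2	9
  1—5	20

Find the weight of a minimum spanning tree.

Sort edges by weight, then run Kruskal:
2—5 (1): add. Components now {1} {2,5} {3} {4}
1—2 (9): add. Components now {1,2,5} {3} {4}
1—3 (10): add. Components now {1,2,3,5} {4}
3—5 (15): skip — 3 and 5 already connected.
1—5 (20): skip — 1 and 5 already connected.
2—4 (20): add. Components now {1,2,3,4,5}
MST edges: 2—5, 1—2, 1—3, 2—4; total weight 1+9+10+20 = 40.

40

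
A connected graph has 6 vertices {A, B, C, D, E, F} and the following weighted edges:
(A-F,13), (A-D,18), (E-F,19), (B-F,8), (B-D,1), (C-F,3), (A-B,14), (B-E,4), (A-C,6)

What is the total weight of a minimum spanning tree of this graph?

Kruskal: consider edges lightest-first.
B-D (1): add. Components now {A} {B,D} {C} {E} {F}
C-F (3): add. Components now {A} {B,D} {C,F} {E}
B-E (4): add. Components now {A} {B,D,E} {C,F}
A-C (6): add. Components now {A,C,F} {B,D,E}
B-F (8): add. Components now {A,B,C,D,E,F}
MST edges: B-D, C-F, B-E, A-C, B-F; total weight 1+3+4+6+8 = 22.

22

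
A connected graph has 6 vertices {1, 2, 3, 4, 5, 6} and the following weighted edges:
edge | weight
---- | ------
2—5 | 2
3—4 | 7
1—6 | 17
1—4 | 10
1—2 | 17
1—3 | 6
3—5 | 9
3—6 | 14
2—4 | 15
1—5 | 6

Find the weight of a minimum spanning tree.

35

Kruskal's algorithm — process edges by increasing weight (ties by edge label):
2—5 (2): add. Components now {1} {2,5} {3} {4} {6}
1—3 (6): add. Components now {1,3} {2,5} {4} {6}
1—5 (6): add. Components now {1,2,3,5} {4} {6}
3—4 (7): add. Components now {1,2,3,4,5} {6}
3—5 (9): skip — 3 and 5 already connected.
1—4 (10): skip — 1 and 4 already connected.
3—6 (14): add. Components now {1,2,3,4,5,6}
MST edges: 2—5, 1—3, 1—5, 3—4, 3—6; total weight 2+6+6+7+14 = 35.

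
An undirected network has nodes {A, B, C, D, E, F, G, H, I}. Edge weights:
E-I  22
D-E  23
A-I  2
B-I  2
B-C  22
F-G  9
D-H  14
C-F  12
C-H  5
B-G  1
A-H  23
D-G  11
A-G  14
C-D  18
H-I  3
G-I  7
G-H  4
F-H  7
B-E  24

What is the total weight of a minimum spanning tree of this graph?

Sort edges by weight, then run Kruskal:
B-G (1): add — endpoints in different components.
A-I (2): add — endpoints in different components.
B-I (2): add — endpoints in different components.
H-I (3): add — endpoints in different components.
G-H (4): skip — G and H already connected.
C-H (5): add — endpoints in different components.
F-H (7): add — endpoints in different components.
G-I (7): skip — G and I already connected.
F-G (9): skip — F and G already connected.
D-G (11): add — endpoints in different components.
C-F (12): skip — C and F already connected.
A-G (14): skip — A and G already connected.
D-H (14): skip — D and H already connected.
C-D (18): skip — C and D already connected.
B-C (22): skip — B and C already connected.
E-I (22): add — endpoints in different components.
MST edges: B-G, A-I, B-I, H-I, C-H, F-H, D-G, E-I; total weight 1+2+2+3+5+7+11+22 = 53.

53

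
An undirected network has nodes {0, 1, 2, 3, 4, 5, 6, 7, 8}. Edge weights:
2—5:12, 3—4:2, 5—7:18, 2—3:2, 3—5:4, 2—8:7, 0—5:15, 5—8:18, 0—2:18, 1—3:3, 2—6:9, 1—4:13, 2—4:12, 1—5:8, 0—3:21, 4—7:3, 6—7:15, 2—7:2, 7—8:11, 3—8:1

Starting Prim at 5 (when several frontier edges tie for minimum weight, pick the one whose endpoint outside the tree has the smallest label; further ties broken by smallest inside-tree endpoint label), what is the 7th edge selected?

Prim, starting at 5.
Step 1: cheapest edge leaving the tree is 3—5 (4); add 3.
Step 2: cheapest edge leaving the tree is 3—8 (1); add 8.
Step 3: cheapest edge leaving the tree is 2—3 (2); add 2.
Step 4: cheapest edge leaving the tree is 3—4 (2); add 4.
Step 5: cheapest edge leaving the tree is 2—7 (2); add 7.
Step 6: cheapest edge leaving the tree is 1—3 (3); add 1.
Step 7: cheapest edge leaving the tree is 2—6 (9); add 6.
Step 8: cheapest edge leaving the tree is 0—5 (15); add 0.
The 7th edge added is 2—6.

2-6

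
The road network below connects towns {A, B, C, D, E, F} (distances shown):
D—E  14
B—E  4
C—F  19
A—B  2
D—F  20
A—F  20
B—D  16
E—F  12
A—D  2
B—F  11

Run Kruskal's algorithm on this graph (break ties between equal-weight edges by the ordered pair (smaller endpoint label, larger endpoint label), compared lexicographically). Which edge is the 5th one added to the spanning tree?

Kruskal: consider edges lightest-first.
A—B (2): add. Components now {A,B} {C} {D} {E} {F}
A—D (2): add. Components now {A,B,D} {C} {E} {F}
B—E (4): add. Components now {A,B,D,E} {C} {F}
B—F (11): add. Components now {A,B,D,E,F} {C}
E—F (12): skip — E and F already connected.
D—E (14): skip — D and E already connected.
B—D (16): skip — B and D already connected.
C—F (19): add. Components now {A,B,C,D,E,F}
The 5th edge added is C—F.

C-F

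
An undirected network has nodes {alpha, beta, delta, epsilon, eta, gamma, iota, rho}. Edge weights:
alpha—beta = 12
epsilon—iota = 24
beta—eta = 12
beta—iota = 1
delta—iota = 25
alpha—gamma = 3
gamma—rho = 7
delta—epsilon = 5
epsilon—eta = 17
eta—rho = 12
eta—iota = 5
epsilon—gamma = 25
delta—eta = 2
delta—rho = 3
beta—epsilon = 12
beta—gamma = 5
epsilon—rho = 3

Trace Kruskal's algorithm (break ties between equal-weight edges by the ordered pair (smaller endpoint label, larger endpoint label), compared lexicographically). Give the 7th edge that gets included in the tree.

Kruskal's algorithm — process edges by increasing weight (ties by edge label):
beta—iota (1): add — endpoints in different components.
delta—eta (2): add — endpoints in different components.
alpha—gamma (3): add — endpoints in different components.
delta—rho (3): add — endpoints in different components.
epsilon—rho (3): add — endpoints in different components.
beta—gamma (5): add — endpoints in different components.
delta—epsilon (5): skip — delta and epsilon already connected.
eta—iota (5): add — endpoints in different components.
The 7th edge added is eta—iota.

eta-iota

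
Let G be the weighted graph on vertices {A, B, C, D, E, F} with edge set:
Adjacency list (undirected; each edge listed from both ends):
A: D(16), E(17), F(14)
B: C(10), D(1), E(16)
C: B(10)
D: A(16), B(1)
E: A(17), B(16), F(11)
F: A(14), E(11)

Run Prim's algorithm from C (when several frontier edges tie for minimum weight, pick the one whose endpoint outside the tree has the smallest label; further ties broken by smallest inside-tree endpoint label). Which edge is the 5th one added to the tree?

Grow the tree from C using Prim:
Step 1: cheapest edge leaving the tree is B-C (10); add B.
Step 2: cheapest edge leaving the tree is B-D (1); add D.
Step 3: cheapest edge leaving the tree is A-D (16); add A.
Step 4: cheapest edge leaving the tree is A-F (14); add F.
Step 5: cheapest edge leaving the tree is E-F (11); add E.
The 5th edge added is E-F.

E-F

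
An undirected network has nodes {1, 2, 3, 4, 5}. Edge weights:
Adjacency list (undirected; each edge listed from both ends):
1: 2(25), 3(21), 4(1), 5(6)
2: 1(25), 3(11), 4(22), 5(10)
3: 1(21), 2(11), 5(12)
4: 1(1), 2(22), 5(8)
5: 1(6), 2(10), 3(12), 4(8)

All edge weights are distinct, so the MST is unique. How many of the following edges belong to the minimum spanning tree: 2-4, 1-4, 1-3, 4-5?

Kruskal's algorithm — process edges by increasing weight (ties by edge label):
1-4 (1): add. Components now {1,4} {2} {3} {5}
1-5 (6): add. Components now {1,4,5} {2} {3}
4-5 (8): skip — 4 and 5 already connected.
2-5 (10): add. Components now {1,2,4,5} {3}
2-3 (11): add. Components now {1,2,3,4,5}
MST edge set: {1-4, 1-5, 2-5, 2-3}.
Of the listed edges, {1-4} are in the MST → 1.

1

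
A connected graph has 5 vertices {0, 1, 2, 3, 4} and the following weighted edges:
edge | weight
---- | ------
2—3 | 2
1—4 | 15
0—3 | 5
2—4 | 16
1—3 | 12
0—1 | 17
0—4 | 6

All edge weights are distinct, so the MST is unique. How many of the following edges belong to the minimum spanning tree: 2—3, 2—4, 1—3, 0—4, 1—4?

3

Kruskal's algorithm — process edges by increasing weight (ties by edge label):
2—3 (2): add — endpoints in different components.
0—3 (5): add — endpoints in different components.
0—4 (6): add — endpoints in different components.
1—3 (12): add — endpoints in different components.
MST edge set: {2—3, 0—3, 0—4, 1—3}.
Of the listed edges, {2—3, 1—3, 0—4} are in the MST → 3.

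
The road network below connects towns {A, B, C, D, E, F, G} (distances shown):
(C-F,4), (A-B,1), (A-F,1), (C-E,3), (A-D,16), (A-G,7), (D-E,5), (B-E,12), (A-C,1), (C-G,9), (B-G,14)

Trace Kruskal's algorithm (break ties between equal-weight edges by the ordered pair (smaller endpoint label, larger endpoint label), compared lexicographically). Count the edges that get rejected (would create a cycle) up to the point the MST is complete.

1

Kruskal: consider edges lightest-first.
A-B (1): add — endpoints in different components.
A-C (1): add — endpoints in different components.
A-F (1): add — endpoints in different components.
C-E (3): add — endpoints in different components.
C-F (4): skip — C and F already connected.
D-E (5): add — endpoints in different components.
A-G (7): add — endpoints in different components.
Edges rejected before the tree was complete: 1.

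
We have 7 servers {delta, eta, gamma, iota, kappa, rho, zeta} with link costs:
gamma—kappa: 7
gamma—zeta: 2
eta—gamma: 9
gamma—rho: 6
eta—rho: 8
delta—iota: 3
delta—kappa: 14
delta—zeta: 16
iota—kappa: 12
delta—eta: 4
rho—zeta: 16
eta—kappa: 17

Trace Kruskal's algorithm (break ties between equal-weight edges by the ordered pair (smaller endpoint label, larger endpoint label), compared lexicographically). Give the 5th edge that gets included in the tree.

gamma-kappa

Sort edges by weight, then run Kruskal:
gamma—zeta (2): add. Components now {iota} {delta} {gamma,zeta} {rho} {eta} {kappa}
delta—iota (3): add. Components now {delta,iota} {gamma,zeta} {rho} {eta} {kappa}
delta—eta (4): add. Components now {delta,eta,iota} {gamma,zeta} {rho} {kappa}
gamma—rho (6): add. Components now {delta,eta,iota} {gamma,rho,zeta} {kappa}
gamma—kappa (7): add. Components now {delta,eta,iota} {gamma,kappa,rho,zeta}
eta—rho (8): add. Components now {delta,eta,gamma,iota,kappa,rho,zeta}
The 5th edge added is gamma—kappa.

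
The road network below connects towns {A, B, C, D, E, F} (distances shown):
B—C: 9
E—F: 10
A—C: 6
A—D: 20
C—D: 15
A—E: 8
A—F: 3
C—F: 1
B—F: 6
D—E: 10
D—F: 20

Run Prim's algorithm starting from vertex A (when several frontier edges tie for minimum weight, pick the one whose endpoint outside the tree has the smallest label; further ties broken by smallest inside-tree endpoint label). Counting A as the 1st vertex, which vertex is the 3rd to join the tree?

Prim's algorithm from A:
Step 1: cheapest edge leaving the tree is A—F (3); add F.
Step 2: cheapest edge leaving the tree is C—F (1); add C.
Step 3: cheapest edge leaving the tree is B—F (6); add B.
Step 4: cheapest edge leaving the tree is A—E (8); add E.
Step 5: cheapest edge leaving the tree is D—E (10); add D.
Vertex order: A, F, C, B, E, D. The 3rd vertex is C.

C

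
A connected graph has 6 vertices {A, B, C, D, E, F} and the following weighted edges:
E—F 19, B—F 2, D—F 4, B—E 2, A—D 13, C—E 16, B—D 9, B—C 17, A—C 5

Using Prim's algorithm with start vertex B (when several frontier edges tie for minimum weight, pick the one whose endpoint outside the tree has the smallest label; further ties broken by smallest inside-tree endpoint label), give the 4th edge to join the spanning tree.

A-D

Prim's algorithm from B:
Step 1: frontier [B—E 2, B—F 2, B—D 9, B—C 17] → take B—E (2); add E.
Step 2: frontier [B—F 2, B—D 9, B—C 17, C—E 16, E—F 19] → take B—F (2); add F.
Step 3: frontier [B—D 9, B—C 17, C—E 16, D—F 4] → take D—F (4); add D.
Step 4: frontier [B—C 17, A—D 13, C—E 16] → take A—D (13); add A.
Step 5: frontier [A—C 5, B—C 17, C—E 16] → take A—C (5); add C.
The 4th edge added is A—D.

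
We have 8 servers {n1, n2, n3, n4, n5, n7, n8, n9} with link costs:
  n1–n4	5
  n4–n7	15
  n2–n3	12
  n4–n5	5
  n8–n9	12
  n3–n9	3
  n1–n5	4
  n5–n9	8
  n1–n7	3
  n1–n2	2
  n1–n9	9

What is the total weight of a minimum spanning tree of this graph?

Kruskal: consider edges lightest-first.
n1–n2 (2): add — endpoints in different components.
n1–n7 (3): add — endpoints in different components.
n3–n9 (3): add — endpoints in different components.
n1–n5 (4): add — endpoints in different components.
n1–n4 (5): add — endpoints in different components.
n4–n5 (5): skip — n5 and n4 already connected.
n5–n9 (8): add — endpoints in different components.
n1–n9 (9): skip — n9 and n1 already connected.
n2–n3 (12): skip — n2 and n3 already connected.
n8–n9 (12): add — endpoints in different components.
MST edges: n1–n2, n1–n7, n3–n9, n1–n5, n1–n4, n5–n9, n8–n9; total weight 2+3+3+4+5+8+12 = 37.

37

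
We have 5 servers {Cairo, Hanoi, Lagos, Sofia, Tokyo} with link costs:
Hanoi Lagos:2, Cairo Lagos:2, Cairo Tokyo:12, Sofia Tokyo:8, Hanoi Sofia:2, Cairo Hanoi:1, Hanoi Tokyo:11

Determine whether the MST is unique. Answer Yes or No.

No

Kruskal's algorithm — process edges by increasing weight (ties by edge label):
Cairo Hanoi (1): add — endpoints in different components.
Cairo Lagos (2): add — endpoints in different components.
Hanoi Lagos (2): skip — Hanoi and Lagos already connected.
Hanoi Sofia (2): add — endpoints in different components.
Sofia Tokyo (8): add — endpoints in different components.
Non-tree edge Hanoi Lagos has weight 2, equal to the heaviest edge on its tree cycle — swapping gives another MST of the same weight. Not unique.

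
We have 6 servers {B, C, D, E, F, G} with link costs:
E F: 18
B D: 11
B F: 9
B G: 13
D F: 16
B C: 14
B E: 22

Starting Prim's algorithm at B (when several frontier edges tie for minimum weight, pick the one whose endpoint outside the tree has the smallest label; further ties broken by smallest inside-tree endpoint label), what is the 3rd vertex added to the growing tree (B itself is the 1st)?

Prim's algorithm from B:
Step 1: frontier [B F 9, B D 11, B G 13, B C 14, B E 22] → take B F (9); add F.
Step 2: frontier [B D 11, B G 13, B C 14, B E 22, D F 16, E F 18] → take B D (11); add D.
Step 3: frontier [B G 13, B C 14, B E 22, E F 18] → take B G (13); add G.
Step 4: frontier [B C 14, B E 22, E F 18] → take B C (14); add C.
Step 5: frontier [B E 22, E F 18] → take E F (18); add E.
Vertex order: B, F, D, G, C, E. The 3rd vertex is D.

D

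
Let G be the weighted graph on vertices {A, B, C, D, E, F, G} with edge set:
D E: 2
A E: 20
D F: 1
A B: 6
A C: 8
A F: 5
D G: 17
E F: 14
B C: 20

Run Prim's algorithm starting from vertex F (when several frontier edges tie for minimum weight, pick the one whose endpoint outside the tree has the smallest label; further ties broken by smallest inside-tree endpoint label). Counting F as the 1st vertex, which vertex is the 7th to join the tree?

G

Prim's algorithm from F:
Step 1: frontier [D F 1, A F 5, E F 14] → take D F (1); add D.
Step 2: frontier [D E 2, D G 17, A F 5, E F 14] → take D E (2); add E.
Step 3: frontier [D G 17, A E 20, A F 5] → take A F (5); add A.
Step 4: frontier [A B 6, A C 8, D G 17] → take A B (6); add B.
Step 5: frontier [A C 8, B C 20, D G 17] → take A C (8); add C.
Step 6: frontier [D G 17] → take D G (17); add G.
Vertex order: F, D, E, A, B, C, G. The 7th vertex is G.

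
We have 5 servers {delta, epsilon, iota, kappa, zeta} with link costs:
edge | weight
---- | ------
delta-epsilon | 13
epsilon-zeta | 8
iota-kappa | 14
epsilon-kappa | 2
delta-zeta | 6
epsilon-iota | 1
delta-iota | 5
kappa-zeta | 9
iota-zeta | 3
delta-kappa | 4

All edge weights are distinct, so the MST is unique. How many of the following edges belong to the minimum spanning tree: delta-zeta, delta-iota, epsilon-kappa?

Kruskal's algorithm — process edges by increasing weight (ties by edge label):
epsilon-iota (1): add. Components now {zeta} {epsilon,iota} {delta} {kappa}
epsilon-kappa (2): add. Components now {zeta} {epsilon,iota,kappa} {delta}
iota-zeta (3): add. Components now {epsilon,iota,kappa,zeta} {delta}
delta-kappa (4): add. Components now {delta,epsilon,iota,kappa,zeta}
MST edge set: {epsilon-iota, epsilon-kappa, iota-zeta, delta-kappa}.
Of the listed edges, {epsilon-kappa} are in the MST → 1.

1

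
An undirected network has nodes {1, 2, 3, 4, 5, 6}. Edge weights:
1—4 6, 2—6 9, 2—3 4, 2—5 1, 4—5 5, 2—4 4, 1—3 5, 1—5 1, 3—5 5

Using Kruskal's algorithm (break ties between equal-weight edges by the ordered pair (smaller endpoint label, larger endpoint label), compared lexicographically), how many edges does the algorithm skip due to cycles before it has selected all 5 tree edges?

Sort edges by weight, then run Kruskal:
1—5 (1): add. Components now {1,5} {2} {3} {4} {6}
2—5 (1): add. Components now {1,2,5} {3} {4} {6}
2—3 (4): add. Components now {1,2,3,5} {4} {6}
2—4 (4): add. Components now {1,2,3,4,5} {6}
1—3 (5): skip — 1 and 3 already connected.
3—5 (5): skip — 3 and 5 already connected.
4—5 (5): skip — 4 and 5 already connected.
1—4 (6): skip — 1 and 4 already connected.
2—6 (9): add. Components now {1,2,3,4,5,6}
Edges rejected before the tree was complete: 4.

4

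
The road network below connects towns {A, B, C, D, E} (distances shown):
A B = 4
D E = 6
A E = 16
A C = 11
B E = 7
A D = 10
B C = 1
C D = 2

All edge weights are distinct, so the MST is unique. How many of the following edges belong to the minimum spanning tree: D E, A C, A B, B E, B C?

3

Sort edges by weight, then run Kruskal:
B C (1): add — endpoints in different components.
C D (2): add — endpoints in different components.
A B (4): add — endpoints in different components.
D E (6): add — endpoints in different components.
MST edge set: {B C, C D, A B, D E}.
Of the listed edges, {D E, A B, B C} are in the MST → 3.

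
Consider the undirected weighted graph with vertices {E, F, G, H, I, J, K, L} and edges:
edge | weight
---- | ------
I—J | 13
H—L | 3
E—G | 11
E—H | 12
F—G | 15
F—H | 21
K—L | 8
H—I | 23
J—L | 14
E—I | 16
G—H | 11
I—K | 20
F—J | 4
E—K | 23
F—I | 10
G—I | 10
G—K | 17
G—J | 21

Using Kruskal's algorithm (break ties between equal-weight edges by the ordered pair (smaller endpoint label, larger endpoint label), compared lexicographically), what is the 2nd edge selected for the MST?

Kruskal: consider edges lightest-first.
H—L (3): add — endpoints in different components.
F—J (4): add — endpoints in different components.
K—L (8): add — endpoints in different components.
F—I (10): add — endpoints in different components.
G—I (10): add — endpoints in different components.
E—G (11): add — endpoints in different components.
G—H (11): add — endpoints in different components.
The 2nd edge added is F—J.

F-J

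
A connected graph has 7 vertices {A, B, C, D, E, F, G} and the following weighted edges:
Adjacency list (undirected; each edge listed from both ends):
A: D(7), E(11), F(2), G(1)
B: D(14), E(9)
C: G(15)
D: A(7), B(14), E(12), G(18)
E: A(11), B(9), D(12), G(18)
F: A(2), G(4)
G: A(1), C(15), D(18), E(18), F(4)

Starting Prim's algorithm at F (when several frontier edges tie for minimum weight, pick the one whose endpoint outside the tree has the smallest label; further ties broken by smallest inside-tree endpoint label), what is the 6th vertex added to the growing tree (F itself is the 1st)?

B

Grow the tree from F using Prim:
Step 1: frontier [A–F 2, F–G 4] → take A–F (2); add A.
Step 2: frontier [A–G 1, A–D 7, A–E 11, F–G 4] → take A–G (1); add G.
Step 3: frontier [A–D 7, A–E 11, C–G 15, D–G 18, E–G 18] → take A–D (7); add D.
Step 4: frontier [A–E 11, D–E 12, B–D 14, C–G 15, E–G 18] → take A–E (11); add E.
Step 5: frontier [B–D 14, B–E 9, C–G 15] → take B–E (9); add B.
Step 6: frontier [C–G 15] → take C–G (15); add C.
Vertex order: F, A, G, D, E, B, C. The 6th vertex is B.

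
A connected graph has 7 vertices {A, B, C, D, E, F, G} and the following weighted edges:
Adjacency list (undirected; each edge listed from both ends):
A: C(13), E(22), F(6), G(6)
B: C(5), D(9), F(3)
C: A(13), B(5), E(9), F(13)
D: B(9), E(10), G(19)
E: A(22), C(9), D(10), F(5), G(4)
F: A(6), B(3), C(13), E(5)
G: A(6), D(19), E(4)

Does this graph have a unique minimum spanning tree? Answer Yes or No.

No

Kruskal: consider edges lightest-first.
B F (3): add. Components now {A} {B,F} {C} {D} {E} {G}
E G (4): add. Components now {A} {B,F} {C} {D} {E,G}
B C (5): add. Components now {A} {B,C,F} {D} {E,G}
E F (5): add. Components now {A} {B,C,E,F,G} {D}
A F (6): add. Components now {A,B,C,E,F,G} {D}
A G (6): skip — A and G already connected.
B D (9): add. Components now {A,B,C,D,E,F,G}
Non-tree edge A G has weight 6, equal to the heaviest edge on its tree cycle — swapping gives another MST of the same weight. Not unique.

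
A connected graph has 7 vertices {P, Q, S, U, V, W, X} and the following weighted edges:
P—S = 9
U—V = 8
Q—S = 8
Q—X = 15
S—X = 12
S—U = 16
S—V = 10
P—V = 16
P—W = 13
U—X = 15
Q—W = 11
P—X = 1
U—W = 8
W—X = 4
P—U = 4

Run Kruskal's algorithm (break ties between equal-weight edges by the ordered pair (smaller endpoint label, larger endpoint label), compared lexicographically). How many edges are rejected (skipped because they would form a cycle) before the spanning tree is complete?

1

Kruskal's algorithm — process edges by increasing weight (ties by edge label):
P—X (1): add. Components now {U} {S} {P,X} {V} {W} {Q}
P—U (4): add. Components now {P,U,X} {S} {V} {W} {Q}
W—X (4): add. Components now {P,U,W,X} {S} {V} {Q}
Q—S (8): add. Components now {P,U,W,X} {Q,S} {V}
U—V (8): add. Components now {P,U,V,W,X} {Q,S}
U—W (8): skip — U and W already connected.
P—S (9): add. Components now {P,Q,S,U,V,W,X}
Edges rejected before the tree was complete: 1.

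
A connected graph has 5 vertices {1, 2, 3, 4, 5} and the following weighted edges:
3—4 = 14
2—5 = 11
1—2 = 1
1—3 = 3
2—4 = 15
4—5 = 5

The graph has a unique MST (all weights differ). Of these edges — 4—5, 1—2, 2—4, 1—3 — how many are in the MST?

Kruskal: consider edges lightest-first.
1—2 (1): add — endpoints in different components.
1—3 (3): add — endpoints in different components.
4—5 (5): add — endpoints in different components.
2—5 (11): add — endpoints in different components.
MST edge set: {1—2, 1—3, 4—5, 2—5}.
Of the listed edges, {4—5, 1—2, 1—3} are in the MST → 3.

3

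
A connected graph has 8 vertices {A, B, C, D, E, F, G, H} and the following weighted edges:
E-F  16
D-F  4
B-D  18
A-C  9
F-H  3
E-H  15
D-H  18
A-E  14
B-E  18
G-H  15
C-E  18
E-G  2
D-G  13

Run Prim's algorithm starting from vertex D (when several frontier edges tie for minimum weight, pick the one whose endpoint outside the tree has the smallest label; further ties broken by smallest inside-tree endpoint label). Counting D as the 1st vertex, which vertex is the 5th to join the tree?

Grow the tree from D using Prim:
Step 1: frontier [D-F 4, D-G 13, B-D 18, D-H 18] → take D-F (4); add F.
Step 2: frontier [D-G 13, B-D 18, D-H 18, F-H 3, E-F 16] → take F-H (3); add H.
Step 3: frontier [D-G 13, B-D 18, E-F 16, E-H 15, G-H 15] → take D-G (13); add G.
Step 4: frontier [B-D 18, E-F 16, E-G 2, E-H 15] → take E-G (2); add E.
Step 5: frontier [B-D 18, A-E 14, B-E 18, C-E 18] → take A-E (14); add A.
Step 6: frontier [A-C 9, B-D 18, B-E 18, C-E 18] → take A-C (9); add C.
Step 7: frontier [B-D 18, B-E 18] → take B-D (18); add B.
Vertex order: D, F, H, G, E, A, C, B. The 5th vertex is E.

E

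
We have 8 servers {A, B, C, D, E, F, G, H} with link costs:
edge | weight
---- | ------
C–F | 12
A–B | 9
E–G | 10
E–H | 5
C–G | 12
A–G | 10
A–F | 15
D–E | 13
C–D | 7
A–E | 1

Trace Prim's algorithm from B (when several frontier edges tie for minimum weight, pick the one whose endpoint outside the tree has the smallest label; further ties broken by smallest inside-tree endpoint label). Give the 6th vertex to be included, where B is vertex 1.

Prim, starting at B.
Step 1: cheapest edge leaving the tree is A–B (9); add A.
Step 2: cheapest edge leaving the tree is A–E (1); add E.
Step 3: cheapest edge leaving the tree is E–H (5); add H.
Step 4: cheapest edge leaving the tree is A–G (10); add G.
Step 5: cheapest edge leaving the tree is C–G (12); add C.
Step 6: cheapest edge leaving the tree is C–D (7); add D.
Step 7: cheapest edge leaving the tree is C–F (12); add F.
Vertex order: B, A, E, H, G, C, D, F. The 6th vertex is C.

C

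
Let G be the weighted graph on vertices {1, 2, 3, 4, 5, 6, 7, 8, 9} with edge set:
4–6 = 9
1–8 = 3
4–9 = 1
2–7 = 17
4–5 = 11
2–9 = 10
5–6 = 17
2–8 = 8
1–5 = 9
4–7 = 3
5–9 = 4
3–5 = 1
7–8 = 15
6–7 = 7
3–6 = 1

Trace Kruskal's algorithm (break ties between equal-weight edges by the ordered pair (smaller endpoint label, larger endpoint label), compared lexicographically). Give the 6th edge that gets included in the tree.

5-9

Kruskal's algorithm — process edges by increasing weight (ties by edge label):
3–5 (1): add — endpoints in different components.
3–6 (1): add — endpoints in different components.
4–9 (1): add — endpoints in different components.
1–8 (3): add — endpoints in different components.
4–7 (3): add — endpoints in different components.
5–9 (4): add — endpoints in different components.
6–7 (7): skip — 6 and 7 already connected.
2–8 (8): add — endpoints in different components.
1–5 (9): add — endpoints in different components.
The 6th edge added is 5–9.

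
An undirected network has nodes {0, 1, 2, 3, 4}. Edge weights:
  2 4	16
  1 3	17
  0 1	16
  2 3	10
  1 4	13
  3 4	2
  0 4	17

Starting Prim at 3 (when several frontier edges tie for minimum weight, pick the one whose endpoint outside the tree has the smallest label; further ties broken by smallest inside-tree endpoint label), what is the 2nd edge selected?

2-3

Prim, starting at 3.
Step 1: cheapest edge leaving the tree is 3 4 (2); add 4.
Step 2: cheapest edge leaving the tree is 2 3 (10); add 2.
Step 3: cheapest edge leaving the tree is 1 4 (13); add 1.
Step 4: cheapest edge leaving the tree is 0 1 (16); add 0.
The 2nd edge added is 2 3.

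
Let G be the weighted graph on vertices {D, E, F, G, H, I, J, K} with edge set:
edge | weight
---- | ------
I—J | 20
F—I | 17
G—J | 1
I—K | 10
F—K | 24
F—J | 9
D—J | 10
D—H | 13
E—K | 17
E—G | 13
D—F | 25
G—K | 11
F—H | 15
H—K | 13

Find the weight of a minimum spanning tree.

Kruskal: consider edges lightest-first.
G—J (1): add — endpoints in different components.
F—J (9): add — endpoints in different components.
D—J (10): add — endpoints in different components.
I—K (10): add — endpoints in different components.
G—K (11): add — endpoints in different components.
D—H (13): add — endpoints in different components.
E—G (13): add — endpoints in different components.
MST edges: G—J, F—J, D—J, I—K, G—K, D—H, E—G; total weight 1+9+10+10+11+13+13 = 67.

67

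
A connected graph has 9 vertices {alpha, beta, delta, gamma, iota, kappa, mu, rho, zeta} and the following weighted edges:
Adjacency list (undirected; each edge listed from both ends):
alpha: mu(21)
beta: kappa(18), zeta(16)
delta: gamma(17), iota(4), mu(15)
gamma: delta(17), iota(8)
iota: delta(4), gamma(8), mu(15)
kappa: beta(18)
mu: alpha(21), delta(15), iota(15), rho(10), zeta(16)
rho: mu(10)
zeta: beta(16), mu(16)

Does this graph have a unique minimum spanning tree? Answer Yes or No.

No

Kruskal: consider edges lightest-first.
delta—iota (4): add — endpoints in different components.
gamma—iota (8): add — endpoints in different components.
mu—rho (10): add — endpoints in different components.
delta—mu (15): add — endpoints in different components.
iota—mu (15): skip — iota and mu already connected.
beta—zeta (16): add — endpoints in different components.
mu—zeta (16): add — endpoints in different components.
delta—gamma (17): skip — gamma and delta already connected.
beta—kappa (18): add — endpoints in different components.
alpha—mu (21): add — endpoints in different components.
Non-tree edge iota—mu has weight 15, equal to the heaviest edge on its tree cycle — swapping gives another MST of the same weight. Not unique.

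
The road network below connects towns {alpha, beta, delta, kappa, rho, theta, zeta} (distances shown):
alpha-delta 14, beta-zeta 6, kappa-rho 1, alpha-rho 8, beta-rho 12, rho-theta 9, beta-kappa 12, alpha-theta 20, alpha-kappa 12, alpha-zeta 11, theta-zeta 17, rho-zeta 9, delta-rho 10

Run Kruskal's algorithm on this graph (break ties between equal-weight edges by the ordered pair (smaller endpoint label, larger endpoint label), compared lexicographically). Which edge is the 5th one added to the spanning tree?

rho-zeta

Sort edges by weight, then run Kruskal:
kappa-rho (1): add. Components now {alpha} {theta} {zeta} {kappa,rho} {beta} {delta}
beta-zeta (6): add. Components now {alpha} {theta} {beta,zeta} {kappa,rho} {delta}
alpha-rho (8): add. Components now {alpha,kappa,rho} {theta} {beta,zeta} {delta}
rho-theta (9): add. Components now {alpha,kappa,rho,theta} {beta,zeta} {delta}
rho-zeta (9): add. Components now {alpha,beta,kappa,rho,theta,zeta} {delta}
delta-rho (10): add. Components now {alpha,beta,delta,kappa,rho,theta,zeta}
The 5th edge added is rho-zeta.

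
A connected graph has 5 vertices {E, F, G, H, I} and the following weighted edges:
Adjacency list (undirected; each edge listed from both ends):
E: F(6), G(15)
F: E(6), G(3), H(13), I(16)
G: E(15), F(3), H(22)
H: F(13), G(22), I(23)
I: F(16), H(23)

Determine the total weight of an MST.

Sort edges by weight, then run Kruskal:
F–G (3): add — endpoints in different components.
E–F (6): add — endpoints in different components.
F–H (13): add — endpoints in different components.
E–G (15): skip — E and G already connected.
F–I (16): add — endpoints in different components.
MST edges: F–G, E–F, F–H, F–I; total weight 3+6+13+16 = 38.

38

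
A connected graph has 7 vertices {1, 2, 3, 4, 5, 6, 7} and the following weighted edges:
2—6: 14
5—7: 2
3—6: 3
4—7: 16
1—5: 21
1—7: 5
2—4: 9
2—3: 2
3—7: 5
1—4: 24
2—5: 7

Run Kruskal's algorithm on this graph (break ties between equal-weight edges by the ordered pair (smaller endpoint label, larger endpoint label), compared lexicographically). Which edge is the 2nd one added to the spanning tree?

5-7

Kruskal's algorithm — process edges by increasing weight (ties by edge label):
2—3 (2): add. Components now {1} {2,3} {4} {5} {6} {7}
5—7 (2): add. Components now {1} {2,3} {4} {5,7} {6}
3—6 (3): add. Components now {1} {2,3,6} {4} {5,7}
1—7 (5): add. Components now {1,5,7} {2,3,6} {4}
3—7 (5): add. Components now {1,2,3,5,6,7} {4}
2—5 (7): skip — 2 and 5 already connected.
2—4 (9): add. Components now {1,2,3,4,5,6,7}
The 2nd edge added is 5—7.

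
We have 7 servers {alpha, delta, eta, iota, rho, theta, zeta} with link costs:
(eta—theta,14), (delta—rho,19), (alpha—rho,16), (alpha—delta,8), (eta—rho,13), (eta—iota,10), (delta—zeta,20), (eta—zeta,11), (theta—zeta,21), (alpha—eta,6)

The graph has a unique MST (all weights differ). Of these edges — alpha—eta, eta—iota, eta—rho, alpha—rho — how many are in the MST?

Sort edges by weight, then run Kruskal:
alpha—eta (6): add — endpoints in different components.
alpha—delta (8): add — endpoints in different components.
eta—iota (10): add — endpoints in different components.
eta—zeta (11): add — endpoints in different components.
eta—rho (13): add — endpoints in different components.
eta—theta (14): add — endpoints in different components.
MST edge set: {alpha—eta, alpha—delta, eta—iota, eta—zeta, eta—rho, eta—theta}.
Of the listed edges, {alpha—eta, eta—iota, eta—rho} are in the MST → 3.

3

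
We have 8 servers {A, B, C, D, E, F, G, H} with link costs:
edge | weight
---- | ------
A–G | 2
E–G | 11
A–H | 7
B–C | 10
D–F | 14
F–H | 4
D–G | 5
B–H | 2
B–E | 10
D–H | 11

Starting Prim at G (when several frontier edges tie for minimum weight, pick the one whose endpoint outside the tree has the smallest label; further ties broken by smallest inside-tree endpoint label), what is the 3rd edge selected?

Prim, starting at G.
Step 1: frontier [A–G 2, D–G 5, E–G 11] → take A–G (2); add A.
Step 2: frontier [A–H 7, D–G 5, E–G 11] → take D–G (5); add D.
Step 3: frontier [A–H 7, D–H 11, D–F 14, E–G 11] → take A–H (7); add H.
Step 4: frontier [D–F 14, E–G 11, B–H 2, F–H 4] → take B–H (2); add B.
Step 5: frontier [B–C 10, B–E 10, D–F 14, E–G 11, F–H 4] → take F–H (4); add F.
Step 6: frontier [B–C 10, B–E 10, E–G 11] → take B–C (10); add C.
Step 7: frontier [B–E 10, E–G 11] → take B–E (10); add E.
The 3rd edge added is A–H.

A-H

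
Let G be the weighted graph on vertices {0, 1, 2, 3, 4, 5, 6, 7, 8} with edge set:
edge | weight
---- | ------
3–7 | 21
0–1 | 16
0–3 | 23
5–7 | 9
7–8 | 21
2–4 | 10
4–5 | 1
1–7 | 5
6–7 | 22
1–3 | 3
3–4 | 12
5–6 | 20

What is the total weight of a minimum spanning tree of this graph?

Grow the tree from 8 using Prim:
Step 1: cheapest edge leaving the tree is 7–8 (21); add 7.
Step 2: cheapest edge leaving the tree is 1–7 (5); add 1.
Step 3: cheapest edge leaving the tree is 1–3 (3); add 3.
Step 4: cheapest edge leaving the tree is 5–7 (9); add 5.
Step 5: cheapest edge leaving the tree is 4–5 (1); add 4.
Step 6: cheapest edge leaving the tree is 2–4 (10); add 2.
Step 7: cheapest edge leaving the tree is 0–1 (16); add 0.
Step 8: cheapest edge leaving the tree is 5–6 (20); add 6.
MST edges: 7–8, 1–7, 1–3, 5–7, 4–5, 2–4, 0–1, 5–6; total weight 21+5+3+9+1+10+16+20 = 85.

85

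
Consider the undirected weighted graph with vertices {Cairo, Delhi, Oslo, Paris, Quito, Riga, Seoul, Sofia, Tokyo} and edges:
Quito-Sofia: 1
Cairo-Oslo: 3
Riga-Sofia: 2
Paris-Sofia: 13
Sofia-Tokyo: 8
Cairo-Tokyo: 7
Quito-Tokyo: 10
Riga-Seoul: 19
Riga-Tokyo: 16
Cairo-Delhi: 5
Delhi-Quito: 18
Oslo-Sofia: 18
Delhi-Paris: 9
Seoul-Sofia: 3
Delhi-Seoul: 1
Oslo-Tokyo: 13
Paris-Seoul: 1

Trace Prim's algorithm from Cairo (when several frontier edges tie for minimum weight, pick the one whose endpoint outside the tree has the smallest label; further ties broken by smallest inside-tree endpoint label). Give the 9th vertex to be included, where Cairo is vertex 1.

Grow the tree from Cairo using Prim:
Step 1: cheapest edge leaving the tree is Cairo-Oslo (3); add Oslo.
Step 2: cheapest edge leaving the tree is Cairo-Delhi (5); add Delhi.
Step 3: cheapest edge leaving the tree is Delhi-Seoul (1); add Seoul.
Step 4: cheapest edge leaving the tree is Paris-Seoul (1); add Paris.
Step 5: cheapest edge leaving the tree is Seoul-Sofia (3); add Sofia.
Step 6: cheapest edge leaving the tree is Quito-Sofia (1); add Quito.
Step 7: cheapest edge leaving the tree is Riga-Sofia (2); add Riga.
Step 8: cheapest edge leaving the tree is Cairo-Tokyo (7); add Tokyo.
Vertex order: Cairo, Oslo, Delhi, Seoul, Paris, Sofia, Quito, Riga, Tokyo. The 9th vertex is Tokyo.

Tokyo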